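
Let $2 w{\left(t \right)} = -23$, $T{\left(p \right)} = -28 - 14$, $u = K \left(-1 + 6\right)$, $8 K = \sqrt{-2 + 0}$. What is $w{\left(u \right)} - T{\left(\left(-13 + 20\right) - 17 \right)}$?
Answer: $\frac{61}{2} \approx 30.5$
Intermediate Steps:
$K = \frac{i \sqrt{2}}{8}$ ($K = \frac{\sqrt{-2 + 0}}{8} = \frac{\sqrt{-2}}{8} = \frac{i \sqrt{2}}{8} \approx 0.17678 i$)
$u = \frac{5 i \sqrt{2}}{8}$ ($u = \frac{i \sqrt{2}}{8} \left(-1 + 6\right) = \frac{i \sqrt{2}}{8} \cdot 5 = \frac{5 i \sqrt{2}}{8} \approx 0.88388 i$)
$T{\left(p \right)} = -42$ ($T{\left(p \right)} = -28 - 14 = -42$)
$w{\left(t \right)} = - \frac{23}{2}$ ($w{\left(t \right)} = \frac{1}{2} \left(-23\right) = - \frac{23}{2}$)
$w{\left(u \right)} - T{\left(\left(-13 + 20\right) - 17 \right)} = - \frac{23}{2} - -42 = - \frac{23}{2} + 42 = \frac{61}{2}$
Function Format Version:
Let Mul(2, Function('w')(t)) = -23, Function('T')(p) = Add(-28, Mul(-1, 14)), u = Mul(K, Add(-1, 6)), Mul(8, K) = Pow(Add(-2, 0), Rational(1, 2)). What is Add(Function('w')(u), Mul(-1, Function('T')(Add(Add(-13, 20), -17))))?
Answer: Rational(61, 2) ≈ 30.500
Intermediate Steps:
K = Mul(Rational(1, 8), I, Pow(2, Rational(1, 2))) (K = Mul(Rational(1, 8), Pow(Add(-2, 0), Rational(1, 2))) = Mul(Rational(1, 8), Pow(-2, Rational(1, 2))) = Mul(Rational(1, 8), Mul(I, Pow(2, Rational(1, 2)))) = Mul(Rational(1, 8), I, Pow(2, Rational(1, 2))) ≈ Mul(0.17678, I))
u = Mul(Rational(5, 8), I, Pow(2, Rational(1, 2))) (u = Mul(Mul(Rational(1, 8), I, Pow(2, Rational(1, 2))), Add(-1, 6)) = Mul(Mul(Rational(1, 8), I, Pow(2, Rational(1, 2))), 5) = Mul(Rational(5, 8), I, Pow(2, Rational(1, 2))) ≈ Mul(0.88388, I))
Function('T')(p) = -42 (Function('T')(p) = Add(-28, -14) = -42)
Function('w')(t) = Rational(-23, 2) (Function('w')(t) = Mul(Rational(1, 2), -23) = Rational(-23, 2))
Add(Function('w')(u), Mul(-1, Function('T')(Add(Add(-13, 20), -17)))) = Add(Rational(-23, 2), Mul(-1, -42)) = Add(Rational(-23, 2), 42) = Rational(61, 2)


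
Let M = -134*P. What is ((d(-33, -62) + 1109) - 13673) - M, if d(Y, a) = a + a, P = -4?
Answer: -13224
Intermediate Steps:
d(Y, a) = 2*a
M = 536 (M = -134*(-4) = 536)
((d(-33, -62) + 1109) - 13673) - M = ((2*(-62) + 1109) - 13673) - 1*536 = ((-124 + 1109) - 13673) - 536 = (985 - 13673) - 536 = -12688 - 536 = -13224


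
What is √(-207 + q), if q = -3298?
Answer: I*√3505 ≈ 59.203*I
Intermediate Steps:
√(-207 + q) = √(-207 - 3298) = √(-3505) = I*√3505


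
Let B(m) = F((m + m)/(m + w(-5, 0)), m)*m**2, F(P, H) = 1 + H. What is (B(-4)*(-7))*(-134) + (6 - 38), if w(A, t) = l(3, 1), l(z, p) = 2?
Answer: -45056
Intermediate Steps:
w(A, t) = 2
B(m) = m**2*(1 + m) (B(m) = (1 + m)*m**2 = m**2*(1 + m))
(B(-4)*(-7))*(-134) + (6 - 38) = (((-4)**2*(1 - 4))*(-7))*(-134) + (6 - 38) = ((16*(-3))*(-7))*(-134) - 32 = -48*(-7)*(-134) - 32 = 336*(-134) - 32 = -45024 - 32 = -45056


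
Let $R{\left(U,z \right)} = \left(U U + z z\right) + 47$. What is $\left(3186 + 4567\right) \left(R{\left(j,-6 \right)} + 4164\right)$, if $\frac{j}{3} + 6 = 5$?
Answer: $32996768$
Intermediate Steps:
$j = -3$ ($j = -18 + 3 \cdot 5 = -18 + 15 = -3$)
$R{\left(U,z \right)} = 47 + U^{2} + z^{2}$ ($R{\left(U,z \right)} = \left(U^{2} + z^{2}\right) + 47 = 47 + U^{2} + z^{2}$)
$\left(3186 + 4567\right) \left(R{\left(j,-6 \right)} + 4164\right) = \left(3186 + 4567\right) \left(\left(47 + \left(-3\right)^{2} + \left(-6\right)^{2}\right) + 4164\right) = 7753 \left(\left(47 + 9 + 36\right) + 4164\right) = 7753 \left(92 + 4164\right) = 7753 \cdot 4256 = 32996768$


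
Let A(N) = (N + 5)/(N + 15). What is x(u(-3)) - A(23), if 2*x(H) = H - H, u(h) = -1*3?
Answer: -14/19 ≈ -0.73684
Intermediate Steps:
u(h) = -3
A(N) = (5 + N)/(15 + N)
x(H) = 0 (x(H) = (H - H)/2 = (1/2)*0 = 0)
x(u(-3)) - A(23) = 0 - (5 + 23)/(15 + 23) = 0 - 28/38 = 0 - 1*14/19 = 0 - 14/19 = -14/19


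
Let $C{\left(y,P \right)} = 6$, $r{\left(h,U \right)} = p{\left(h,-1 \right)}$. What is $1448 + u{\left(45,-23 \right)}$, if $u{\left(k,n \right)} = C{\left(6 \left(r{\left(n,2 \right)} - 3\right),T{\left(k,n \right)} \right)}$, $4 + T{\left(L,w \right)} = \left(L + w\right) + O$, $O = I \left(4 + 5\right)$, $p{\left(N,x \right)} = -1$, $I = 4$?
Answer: $1454$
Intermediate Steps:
$r{\left(h,U \right)} = -1$
$O = 36$ ($O = 4 \left(4 + 5\right) = 4 \cdot 9 = 36$)
$T{\left(L,w \right)} = 32 + L + w$ ($T{\left(L,w \right)} = -4 + \left(\left(L + w\right) + 36\right) = -4 + \left(36 + L + w\right) = 32 + L + w$)
$u{\left(k,n \right)} = 6$
$1448 + u{\left(45,-23 \right)} = 1448 + 6 = 1454$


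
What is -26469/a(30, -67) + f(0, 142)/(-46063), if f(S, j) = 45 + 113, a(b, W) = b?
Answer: -406415429/460630 ≈ -882.30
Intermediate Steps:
f(S, j) = 158
-26469/a(30, -67) + f(0, 142)/(-46063) = -26469/30 + 158/(-46063) = -26469*1/30 + 158*(-1/46063) = -8823/10 - 158/46063 = -406415429/460630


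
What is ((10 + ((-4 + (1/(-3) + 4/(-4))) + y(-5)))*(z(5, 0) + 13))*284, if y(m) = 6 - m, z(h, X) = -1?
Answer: 53392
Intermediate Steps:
((10 + ((-4 + (1/(-3) + 4/(-4))) + y(-5)))*(z(5, 0) + 13))*284 = ((10 + ((-4 + (1/(-3) + 4/(-4))) + (6 - 1*(-5))))*(-1 + 13))*284 = ((10 + ((-4 + (1*(-⅓) + 4*(-¼))) + (6 + 5)))*12)*284 = ((10 + ((-4 + (-⅓ - 1)) + 11))*12)*284 = ((10 + ((-4 - 4/3) + 11))*12)*284 = ((10 + (-16/3 + 11))*12)*284 = ((10 + 17/3)*12)*284 = ((47/3)*12)*284 = 188*284 = 53392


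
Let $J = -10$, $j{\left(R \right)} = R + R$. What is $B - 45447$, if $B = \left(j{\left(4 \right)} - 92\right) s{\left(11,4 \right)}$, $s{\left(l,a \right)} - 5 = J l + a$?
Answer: $-36963$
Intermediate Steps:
$j{\left(R \right)} = 2 R$
$s{\left(l,a \right)} = 5 + a - 10 l$ ($s{\left(l,a \right)} = 5 + \left(- 10 l + a\right) = 5 + \left(a - 10 l\right) = 5 + a - 10 l$)
$B = 8484$ ($B = \left(2 \cdot 4 - 92\right) \left(5 + 4 - 110\right) = \left(8 - 92\right) \left(5 + 4 - 110\right) = \left(-84\right) \left(-101\right) = 8484$)
$B - 45447 = 8484 - 45447 = -36963$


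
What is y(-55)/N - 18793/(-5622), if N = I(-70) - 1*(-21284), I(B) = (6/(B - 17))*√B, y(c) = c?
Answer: 447139224426608/133866945876567 - 1595*I*√70/190490139988 ≈ 3.3402 - 7.0055e-8*I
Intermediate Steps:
I(B) = 6*√B/(-17 + B) (I(B) = (6/(-17 + B))*√B = 6*√B/(-17 + B))
N = 21284 - 2*I*√70/29 (N = 6*√(-70)/(-17 - 70) - 1*(-21284) = 6*(I*√70)/(-87) + 21284 = 6*(I*√70)*(-1/87) + 21284 = -2*I*√70/29 + 21284 = 21284 - 2*I*√70/29 ≈ 21284.0 - 0.57701*I)
y(-55)/N - 18793/(-5622) = -55/(21284 - 2*I*√70/29) - 18793/(-5622) = -55/(21284 - 2*I*√70/29) - 18793*(-1/5622) = -55/(21284 - 2*I*√70/29) + 18793/5622 = 18793/5622 - 55/(21284 - 2*I*√70/29)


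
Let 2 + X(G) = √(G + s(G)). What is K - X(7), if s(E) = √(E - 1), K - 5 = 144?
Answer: 151 - √(7 + √6) ≈ 147.93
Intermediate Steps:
K = 149 (K = 5 + 144 = 149)
s(E) = √(-1 + E)
X(G) = -2 + √(G + √(-1 + G))
K - X(7) = 149 - (-2 + √(7 + √(-1 + 7))) = 149 - (-2 + √(7 + √6)) = 149 + (2 - √(7 + √6)) = 151 - √(7 + √6)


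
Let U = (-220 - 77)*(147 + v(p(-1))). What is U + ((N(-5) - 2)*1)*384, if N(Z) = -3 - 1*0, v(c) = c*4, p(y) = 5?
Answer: -51519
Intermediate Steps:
v(c) = 4*c
N(Z) = -3 (N(Z) = -3 + 0 = -3)
U = -49599 (U = (-220 - 77)*(147 + 4*5) = -297*(147 + 20) = -297*167 = -49599)
U + ((N(-5) - 2)*1)*384 = -49599 + ((-3 - 2)*1)*384 = -49599 - 5*1*384 = -49599 - 5*384 = -49599 - 1920 = -51519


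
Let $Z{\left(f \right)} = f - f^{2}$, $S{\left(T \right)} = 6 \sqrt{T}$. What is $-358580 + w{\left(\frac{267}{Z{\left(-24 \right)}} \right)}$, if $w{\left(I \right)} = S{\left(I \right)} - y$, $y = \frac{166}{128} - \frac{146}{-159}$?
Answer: $- \frac{3648932621}{10176} + \frac{3 i \sqrt{178}}{10} \approx -3.5858 \cdot 10^{5} + 4.0025 i$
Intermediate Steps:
$y = \frac{22541}{10176}$ ($y = 166 \cdot \frac{1}{128} - - \frac{146}{159} = \frac{83}{64} + \frac{146}{159} = \frac{22541}{10176} \approx 2.2151$)
$w{\left(I \right)} = - \frac{22541}{10176} + 6 \sqrt{I}$ ($w{\left(I \right)} = 6 \sqrt{I} - \frac{22541}{10176} = - \frac{22541}{10176} + 6 \sqrt{I}$)
$-358580 + w{\left(\frac{267}{Z{\left(-24 \right)}} \right)} = -358580 - \left(\frac{22541}{10176} - 6 \sqrt{\frac{267}{\left(-24\right) \left(1 - -24\right)}}\right) = -358580 - \left(\frac{22541}{10176} - 6 \sqrt{\frac{267}{\left(-24\right) \left(1 + 24\right)}}\right) = -358580 - \left(\frac{22541}{10176} - 6 \sqrt{\frac{267}{\left(-24\right) 25}}\right) = -358580 - \left(\frac{22541}{10176} - 6 \sqrt{\frac{267}{-600}}\right) = -358580 - \left(\frac{22541}{10176} - 6 \sqrt{267 \left(- \frac{1}{600}\right)}\right) = -358580 - \left(\frac{22541}{10176} - 6 \sqrt{- \frac{89}{200}}\right) = -358580 - \left(\frac{22541}{10176} - 6 \frac{i \sqrt{178}}{20}\right) = -358580 - \left(\frac{22541}{10176} - \frac{3 i \sqrt{178}}{10}\right) = - \frac{3648932621}{10176} + \frac{3 i \sqrt{178}}{10}$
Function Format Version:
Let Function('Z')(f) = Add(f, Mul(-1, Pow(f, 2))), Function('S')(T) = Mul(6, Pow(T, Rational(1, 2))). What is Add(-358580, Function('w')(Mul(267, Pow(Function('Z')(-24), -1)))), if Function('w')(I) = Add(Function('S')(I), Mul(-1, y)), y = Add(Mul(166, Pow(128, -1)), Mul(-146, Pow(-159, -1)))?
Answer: Add(Rational(-3648932621, 10176), Mul(Rational(3, 10), I, Pow(178, Rational(1, 2)))) ≈ Add(-3.5858e+5, Mul(4.0025, I))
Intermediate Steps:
y = Rational(22541, 10176) (y = Add(Mul(166, Rational(1, 128)), Mul(-146, Rational(-1, 159))) = Add(Rational(83, 64), Rational(146, 159)) = Rational(22541, 10176) ≈ 2.2151)
Function('w')(I) = Add(Rational(-22541, 10176), Mul(6, Pow(I, Rational(1, 2)))) (Function('w')(I) = Add(Mul(6, Pow(I, Rational(1, 2))), Mul(-1, Rational(22541, 10176))) = Add(Mul(6, Pow(I, Rational(1, 2))), Rational(-22541, 10176)) = Add(Rational(-22541, 10176), Mul(6, Pow(I, Rational(1, 2)))))
Add(-358580, Function('w')(Mul(267, Pow(Function('Z')(-24), -1)))) = Add(-358580, Add(Rational(-22541, 10176), Mul(6, Pow(Mul(267, Pow(Mul(-24, Add(1, Mul(-1, -24))), -1)), Rational(1, 2))))) = Add(-358580, Add(Rational(-22541, 10176), Mul(6, Pow(Mul(267, Pow(Mul(-24, Add(1, 24)), -1)), Rational(1, 2))))) = Add(-358580, Add(Rational(-22541, 10176), Mul(6, Pow(Mul(267, Pow(Mul(-24, 25), -1)), Rational(1, 2))))) = Add(-358580, Add(Rational(-22541, 10176), Mul(6, Pow(Mul(267, Pow(-600, -1)), Rational(1, 2))))) = Add(-358580, Add(Rational(-22541, 10176), Mul(6, Pow(Mul(267, Rational(-1, 600)), Rational(1, 2))))) = Add(-358580, Add(Rational(-22541, 10176), Mul(6, Pow(Rational(-89, 200), Rational(1, 2))))) = Add(-358580, Add(Rational(-22541, 10176), Mul(6, Mul(Rational(1, 20), I, Pow(178, Rational(1, 2)))))) = Add(-358580, Add(Rational(-22541, 10176), Mul(Rational(3, 10), I, Pow(178, Rational(1, 2))))) = Add(Rational(-3648932621, 10176), Mul(Rational(3, 10), I, Pow(178, Rational(1, 2))))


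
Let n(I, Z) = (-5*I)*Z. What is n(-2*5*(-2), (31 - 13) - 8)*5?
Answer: -5000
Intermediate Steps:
n(I, Z) = -5*I*Z
n(-2*5*(-2), (31 - 13) - 8)*5 = -5*-2*5*(-2)*((31 - 13) - 8)*5 = -5*(-10*(-2))*(18 - 8)*5 = -5*20*10*5 = -1000*5 = -5000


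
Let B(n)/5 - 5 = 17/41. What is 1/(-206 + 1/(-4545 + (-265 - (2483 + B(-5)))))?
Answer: -300123/61825379 ≈ -0.0048544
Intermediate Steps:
B(n) = 1110/41 (B(n) = 25 + 5*(17/41) = 25 + 85/41 = 1110/41)
1/(-206 + 1/(-4545 + (-265 - (2483 + B(-5))))) = 1/(-206 + 1/(-4545 + (-265 - (2483 + 1110/41)))) = 1/(-206 + 1/(-4545 + (-265 - 1*102913/41))) = 1/(-206 + 1/(-4545 + (-265 - 102913/41))) = 1/(-206 + 1/(-4545 - 113778/41)) = 1/(-206 + 1/(-300123/41)) = 1/(-206 - 41/300123) = 1/(-61825379/300123) = -300123/61825379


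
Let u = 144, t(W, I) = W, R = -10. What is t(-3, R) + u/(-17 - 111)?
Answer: -33/8 ≈ -4.1250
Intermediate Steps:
t(-3, R) + u/(-17 - 111) = -3 + 144/(-17 - 111) = -3 + 144/(-128) = -3 + 144*(-1/128) = -3 - 9/8 = -33/8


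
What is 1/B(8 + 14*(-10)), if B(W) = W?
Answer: -1/132 ≈ -0.0075758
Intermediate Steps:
1/B(8 + 14*(-10)) = 1/(8 + 14*(-10)) = 1/(8 - 140) = 1/(-132) = -1/132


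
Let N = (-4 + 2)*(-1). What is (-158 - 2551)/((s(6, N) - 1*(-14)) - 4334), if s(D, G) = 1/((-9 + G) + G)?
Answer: 13545/21601 ≈ 0.62705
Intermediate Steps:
N = 2 (N = -2*(-1) = 2)
s(D, G) = 1/(-9 + 2*G)
(-158 - 2551)/((s(6, N) - 1*(-14)) - 4334) = (-158 - 2551)/((1/(-9 + 2*2) - 1*(-14)) - 4334) = -2709/((1/(-9 + 4) + 14) - 4334) = -2709/((1/(-5) + 14) - 4334) = -2709/((-1/5 + 14) - 4334) = -2709/(69/5 - 4334) = -2709/(-21601/5) = -2709*(-5/21601) = 13545/21601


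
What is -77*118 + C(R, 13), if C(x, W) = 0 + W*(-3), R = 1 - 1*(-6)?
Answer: -9125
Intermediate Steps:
R = 7 (R = 1 + 6 = 7)
C(x, W) = -3*W (C(x, W) = 0 - 3*W = -3*W)
-77*118 + C(R, 13) = -77*118 - 3*13 = -9086 - 39 = -9125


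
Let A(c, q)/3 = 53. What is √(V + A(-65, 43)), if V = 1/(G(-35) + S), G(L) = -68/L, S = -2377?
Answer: √9080187546/7557 ≈ 12.609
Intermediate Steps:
A(c, q) = 159 (A(c, q) = 3*53 = 159)
V = -35/83127 (V = 1/(-68/(-35) - 2377) = 1/(-68*(-1/35) - 2377) = 1/(68/35 - 2377) = 1/(-83127/35) = -35/83127 ≈ -0.00042104)
√(V + A(-65, 43)) = √(-35/83127 + 159) = √(13217158/83127) = √9080187546/7557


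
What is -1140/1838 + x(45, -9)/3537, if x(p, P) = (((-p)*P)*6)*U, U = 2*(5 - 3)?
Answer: 256170/120389 ≈ 2.1279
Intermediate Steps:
U = 4 (U = 2*2 = 4)
x(p, P) = -24*P*p (x(p, P) = (((-p)*P)*6)*4 = (-P*p*6)*4 = -6*P*p*4 = -24*P*p)
-1140/1838 + x(45, -9)/3537 = -1140/1838 - 24*(-9)*45/3537 = -1140*1/1838 + 9720*(1/3537) = -570/919 + 360/131 = 256170/120389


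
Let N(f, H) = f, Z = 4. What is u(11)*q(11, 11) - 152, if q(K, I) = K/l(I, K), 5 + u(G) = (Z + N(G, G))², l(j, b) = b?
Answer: 68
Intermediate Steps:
u(G) = -5 + (4 + G)²
q(K, I) = 1 (q(K, I) = K/K = 1)
u(11)*q(11, 11) - 152 = (-5 + (4 + 11)²)*1 - 152 = (-5 + 15²)*1 - 152 = (-5 + 225)*1 - 152 = 220*1 - 152 = 220 - 152 = 68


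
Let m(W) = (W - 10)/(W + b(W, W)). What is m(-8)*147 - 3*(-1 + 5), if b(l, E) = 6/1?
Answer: 1311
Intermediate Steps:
b(l, E) = 6 (b(l, E) = 6*1 = 6)
m(W) = (-10 + W)/(6 + W) (m(W) = (W - 10)/(W + 6) = (-10 + W)/(6 + W))
m(-8)*147 - 3*(-1 + 5) = ((-10 - 8)/(6 - 8))*147 - 3*(-1 + 5) = (-18/(-2))*147 - 3*4 = -1/2*(-18)*147 - 12 = 9*147 - 12 = 1323 - 12 = 1311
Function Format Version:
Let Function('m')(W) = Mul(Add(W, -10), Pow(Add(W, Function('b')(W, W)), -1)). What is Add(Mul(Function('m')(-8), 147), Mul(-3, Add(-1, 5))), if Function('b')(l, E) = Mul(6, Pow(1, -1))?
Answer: 1311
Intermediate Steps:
Function('b')(l, E) = 6 (Function('b')(l, E) = Mul(6, 1) = 6)
Function('m')(W) = Mul(Pow(Add(6, W), -1), Add(-10, W)) (Function('m')(W) = Mul(Add(W, -10), Pow(Add(W, 6), -1)) = Mul(Add(-10, W), Pow(Add(6, W), -1)) = Mul(Pow(Add(6, W), -1), Add(-10, W)))
Add(Mul(Function('m')(-8), 147), Mul(-3, Add(-1, 5))) = Add(Mul(Mul(Pow(Add(6, -8), -1), Add(-10, -8)), 147), Mul(-3, Add(-1, 5))) = Add(Mul(Mul(Pow(-2, -1), -18), 147), Mul(-3, 4)) = Add(Mul(Mul(Rational(-1, 2), -18), 147), -12) = Add(Mul(9, 147), -12) = Add(1323, -12) = 1311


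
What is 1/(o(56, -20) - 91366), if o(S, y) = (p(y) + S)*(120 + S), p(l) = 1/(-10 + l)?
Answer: -15/1222738 ≈ -1.2268e-5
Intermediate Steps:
o(S, y) = (120 + S)*(S + 1/(-10 + y)) (o(S, y) = (1/(-10 + y) + S)*(120 + S) = (S + 1/(-10 + y))*(120 + S) = (120 + S)*(S + 1/(-10 + y)))
1/(o(56, -20) - 91366) = 1/((120 + 56 + 56*(-10 - 20)*(120 + 56))/(-10 - 20) - 91366) = 1/((120 + 56 + 56*(-30)*176)/(-30) - 91366) = 1/(-(120 + 56 - 295680)/30 - 91366) = 1/(-1/30*(-295504) - 91366) = 1/(147752/15 - 91366) = 1/(-1222738/15) = -15/1222738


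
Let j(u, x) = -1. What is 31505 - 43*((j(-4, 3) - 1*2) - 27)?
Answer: 32795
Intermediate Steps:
31505 - 43*((j(-4, 3) - 1*2) - 27) = 31505 - 43*((-1 - 1*2) - 27) = 31505 - 43*((-1 - 2) - 27) = 31505 - 43*(-3 - 27) = 31505 - 43*(-30) = 31505 - 1*(-1290) = 31505 + 1290 = 32795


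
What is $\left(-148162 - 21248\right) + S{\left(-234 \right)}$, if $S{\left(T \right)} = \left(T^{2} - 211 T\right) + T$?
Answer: $-65514$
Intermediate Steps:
$S{\left(T \right)} = T^{2} - 210 T$
$\left(-148162 - 21248\right) + S{\left(-234 \right)} = \left(-148162 - 21248\right) - 234 \left(-210 - 234\right) = -169410 - -103896 = -169410 + 103896 = -65514$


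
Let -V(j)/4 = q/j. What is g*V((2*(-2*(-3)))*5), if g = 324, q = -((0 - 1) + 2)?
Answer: 108/5 ≈ 21.600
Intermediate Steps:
q = -1 (q = -(-1 + 2) = -1*1 = -1)
V(j) = 4/j (V(j) = -(-4)/j = 4/j)
g*V((2*(-2*(-3)))*5) = 324*(4/(((2*(-2*(-3)))*5))) = 324*(4/(((2*6)*5))) = 324*(4/((12*5))) = 324*(4/60) = 324*(4*(1/60)) = 324*(1/15) = 108/5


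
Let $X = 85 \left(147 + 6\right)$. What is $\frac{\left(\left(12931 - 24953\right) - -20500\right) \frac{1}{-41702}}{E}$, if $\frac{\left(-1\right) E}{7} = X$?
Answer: $\frac{471}{210907865} \approx 2.2332 \cdot 10^{-6}$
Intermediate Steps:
$X = 13005$ ($X = 85 \cdot 153 = 13005$)
$E = -91035$ ($E = \left(-7\right) 13005 = -91035$)
$\frac{\left(\left(12931 - 24953\right) - -20500\right) \frac{1}{-41702}}{E} = \frac{\left(\left(12931 - 24953\right) - -20500\right) \frac{1}{-41702}}{-91035} = \left(-12022 + 20500\right) \left(- \frac{1}{41702}\right) \left(- \frac{1}{91035}\right) = 8478 \left(- \frac{1}{41702}\right) \left(- \frac{1}{91035}\right) = \left(- \frac{4239}{20851}\right) \left(- \frac{1}{91035}\right) = \frac{471}{210907865}$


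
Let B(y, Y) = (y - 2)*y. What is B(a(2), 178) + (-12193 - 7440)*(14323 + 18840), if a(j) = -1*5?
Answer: -651089144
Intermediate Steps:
a(j) = -5
B(y, Y) = y*(-2 + y) (B(y, Y) = (-2 + y)*y = y*(-2 + y))
B(a(2), 178) + (-12193 - 7440)*(14323 + 18840) = -5*(-2 - 5) + (-12193 - 7440)*(14323 + 18840) = -5*(-7) - 19633*33163 = 35 - 651089179 = -651089144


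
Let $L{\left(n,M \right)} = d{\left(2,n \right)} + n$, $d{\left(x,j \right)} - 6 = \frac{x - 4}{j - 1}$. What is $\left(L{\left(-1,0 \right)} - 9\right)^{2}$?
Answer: $9$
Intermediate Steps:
$d{\left(x,j \right)} = 6 + \frac{-4 + x}{-1 + j}$ ($d{\left(x,j \right)} = 6 + \frac{x - 4}{j - 1} = 6 + \frac{-4 + x}{-1 + j}$)
$L{\left(n,M \right)} = n + \frac{-8 + 6 n}{-1 + n}$ ($L{\left(n,M \right)} = \frac{-10 + 2 + 6 n}{-1 + n} + n = \frac{-8 + 6 n}{-1 + n} + n = n + \frac{-8 + 6 n}{-1 + n}$)
$\left(L{\left(-1,0 \right)} - 9\right)^{2} = \left(\frac{-8 + \left(-1\right)^{2} + 5 \left(-1\right)}{-1 - 1} - 9\right)^{2} = \left(\frac{-8 + 1 - 5}{-2} - 9\right)^{2} = \left(\left(- \frac{1}{2}\right) \left(-12\right) - 9\right)^{2} = \left(6 - 9\right)^{2} = \left(-3\right)^{2} = 9$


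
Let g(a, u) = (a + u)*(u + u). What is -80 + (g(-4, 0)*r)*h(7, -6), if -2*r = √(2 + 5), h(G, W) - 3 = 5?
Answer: -80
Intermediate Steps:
g(a, u) = 2*u*(a + u) (g(a, u) = (a + u)*(2*u) = 2*u*(a + u))
h(G, W) = 8 (h(G, W) = 3 + 5 = 8)
r = -√7/2 (r = -√(2 + 5)/2 = -√7/2 ≈ -1.3229)
-80 + (g(-4, 0)*r)*h(7, -6) = -80 + ((2*0*(-4 + 0))*(-√7/2))*8 = -80 + ((2*0*(-4))*(-√7/2))*8 = -80 + (0*(-√7/2))*8 = -80 + 0*8 = -80 + 0 = -80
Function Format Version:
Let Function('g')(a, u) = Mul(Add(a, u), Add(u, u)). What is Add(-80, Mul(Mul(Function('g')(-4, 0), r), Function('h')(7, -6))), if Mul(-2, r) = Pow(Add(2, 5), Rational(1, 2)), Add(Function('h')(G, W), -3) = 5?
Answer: -80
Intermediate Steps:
Function('g')(a, u) = Mul(2, u, Add(a, u)) (Function('g')(a, u) = Mul(Add(a, u), Mul(2, u)) = Mul(2, u, Add(a, u)))
Function('h')(G, W) = 8 (Function('h')(G, W) = Add(3, 5) = 8)
r = Mul(Rational(-1, 2), Pow(7, Rational(1, 2))) (r = Mul(Rational(-1, 2), Pow(Add(2, 5), Rational(1, 2))) = Mul(Rational(-1, 2), Pow(7, Rational(1, 2))) ≈ -1.3229)
Add(-80, Mul(Mul(Function('g')(-4, 0), r), Function('h')(7, -6))) = Add(-80, Mul(Mul(Mul(2, 0, Add(-4, 0)), Mul(Rational(-1, 2), Pow(7, Rational(1, 2)))), 8)) = Add(-80, Mul(Mul(Mul(2, 0, -4), Mul(Rational(-1, 2), Pow(7, Rational(1, 2)))), 8)) = Add(-80, Mul(Mul(0, Mul(Rational(-1, 2), Pow(7, Rational(1, 2)))), 8)) = Add(-80, Mul(0, 8)) = Add(-80, 0) = -80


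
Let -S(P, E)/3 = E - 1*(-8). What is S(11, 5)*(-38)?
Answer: 1482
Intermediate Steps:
S(P, E) = -24 - 3*E (S(P, E) = -3*(E - 1*(-8)) = -3*(E + 8) = -3*(8 + E) = -24 - 3*E)
S(11, 5)*(-38) = (-24 - 3*5)*(-38) = (-24 - 15)*(-38) = -39*(-38) = 1482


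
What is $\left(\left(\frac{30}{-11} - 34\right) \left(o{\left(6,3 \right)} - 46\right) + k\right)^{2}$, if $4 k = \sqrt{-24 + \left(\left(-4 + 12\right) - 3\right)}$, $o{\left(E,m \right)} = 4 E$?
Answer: $\frac{\left(3232 + i \sqrt{19}\right)^{2}}{16} \approx 6.5286 \cdot 10^{5} + 1761.0 i$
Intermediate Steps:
$k = \frac{i \sqrt{19}}{4}$ ($k = \frac{\sqrt{-24 + \left(\left(-4 + 12\right) - 3\right)}}{4} = \frac{\sqrt{-24 + \left(8 - 3\right)}}{4} = \frac{\sqrt{-24 + 5}}{4} = \frac{\sqrt{-19}}{4} = \frac{i \sqrt{19}}{4} \approx 1.0897 i$)
$\left(\left(\frac{30}{-11} - 34\right) \left(o{\left(6,3 \right)} - 46\right) + k\right)^{2} = \left(\left(\frac{30}{-11} - 34\right) \left(4 \cdot 6 - 46\right) + \frac{i \sqrt{19}}{4}\right)^{2} = \left(\left(30 \left(- \frac{1}{11}\right) - 34\right) \left(24 - 46\right) + \frac{i \sqrt{19}}{4}\right)^{2} = \left(\left(- \frac{30}{11} - 34\right) \left(-22\right) + \frac{i \sqrt{19}}{4}\right)^{2} = \left(\left(- \frac{404}{11}\right) \left(-22\right) + \frac{i \sqrt{19}}{4}\right)^{2} = \left(808 + \frac{i \sqrt{19}}{4}\right)^{2}$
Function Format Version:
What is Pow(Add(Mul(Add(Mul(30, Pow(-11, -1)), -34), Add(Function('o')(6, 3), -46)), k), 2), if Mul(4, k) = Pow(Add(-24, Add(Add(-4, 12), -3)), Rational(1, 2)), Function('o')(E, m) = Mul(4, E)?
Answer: Mul(Rational(1, 16), Pow(Add(3232, Mul(I, Pow(19, Rational(1, 2)))), 2)) ≈ Add(6.5286e+5, Mul(1761.0, I))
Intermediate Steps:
k = Mul(Rational(1, 4), I, Pow(19, Rational(1, 2))) (k = Mul(Rational(1, 4), Pow(Add(-24, Add(Add(-4, 12), -3)), Rational(1, 2))) = Mul(Rational(1, 4), Pow(Add(-24, Add(8, -3)), Rational(1, 2))) = Mul(Rational(1, 4), Pow(Add(-24, 5), Rational(1, 2))) = Mul(Rational(1, 4), Pow(-19, Rational(1, 2))) = Mul(Rational(1, 4), Mul(I, Pow(19, Rational(1, 2)))) = Mul(Rational(1, 4), I, Pow(19, Rational(1, 2))) ≈ Mul(1.0897, I))
Pow(Add(Mul(Add(Mul(30, Pow(-11, -1)), -34), Add(Function('o')(6, 3), -46)), k), 2) = Pow(Add(Mul(Add(Mul(30, Pow(-11, -1)), -34), Add(Mul(4, 6), -46)), Mul(Rational(1, 4), I, Pow(19, Rational(1, 2)))), 2) = Pow(Add(Mul(Add(Mul(30, Rational(-1, 11)), -34), Add(24, -46)), Mul(Rational(1, 4), I, Pow(19, Rational(1, 2)))), 2) = Pow(Add(Mul(Add(Rational(-30, 11), -34), -22), Mul(Rational(1, 4), I, Pow(19, Rational(1, 2)))), 2) = Pow(Add(Mul(Rational(-404, 11), -22), Mul(Rational(1, 4), I, Pow(19, Rational(1, 2)))), 2) = Pow(Add(808, Mul(Rational(1, 4), I, Pow(19, Rational(1, 2)))), 2)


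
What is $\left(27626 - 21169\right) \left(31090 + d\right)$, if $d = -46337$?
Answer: $-98449879$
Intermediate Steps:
$\left(27626 - 21169\right) \left(31090 + d\right) = \left(27626 - 21169\right) \left(31090 - 46337\right) = 6457 \left(-15247\right) = -98449879$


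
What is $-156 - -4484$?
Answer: $4328$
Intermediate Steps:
$-156 - -4484 = -156 + 4484 = 4328$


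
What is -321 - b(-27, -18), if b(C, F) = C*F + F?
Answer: -789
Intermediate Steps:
b(C, F) = F + C*F
-321 - b(-27, -18) = -321 - (-18)*(1 - 27) = -321 - (-18)*(-26) = -321 - 1*468 = -321 - 468 = -789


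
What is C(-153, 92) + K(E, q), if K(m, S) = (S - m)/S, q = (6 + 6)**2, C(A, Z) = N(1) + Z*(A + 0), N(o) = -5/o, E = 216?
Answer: -28163/2 ≈ -14082.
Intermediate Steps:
C(A, Z) = -5 + A*Z (C(A, Z) = -5/1 + Z*(A + 0) = -5*1 + Z*A = -5 + A*Z)
q = 144 (q = 12**2 = 144)
K(m, S) = (S - m)/S
C(-153, 92) + K(E, q) = (-5 - 153*92) + (144 - 1*216)/144 = (-5 - 14076) + (144 - 216)/144 = -14081 + (1/144)*(-72) = -14081 - 1/2 = -28163/2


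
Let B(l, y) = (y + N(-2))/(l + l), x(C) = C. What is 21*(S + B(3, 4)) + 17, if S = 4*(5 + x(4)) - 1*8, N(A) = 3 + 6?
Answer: 1301/2 ≈ 650.50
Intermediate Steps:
N(A) = 9
B(l, y) = (9 + y)/(2*l) (B(l, y) = (y + 9)/(l + l) = (9 + y)/((2*l)) = (9 + y)*(1/(2*l)) = (9 + y)/(2*l))
S = 28 (S = 4*(5 + 4) - 1*8 = 4*9 - 8 = 36 - 8 = 28)
21*(S + B(3, 4)) + 17 = 21*(28 + (½)*(9 + 4)/3) + 17 = 21*(28 + (½)*(⅓)*13) + 17 = 21*(28 + 13/6) + 17 = 21*(181/6) + 17 = 1267/2 + 17 = 1301/2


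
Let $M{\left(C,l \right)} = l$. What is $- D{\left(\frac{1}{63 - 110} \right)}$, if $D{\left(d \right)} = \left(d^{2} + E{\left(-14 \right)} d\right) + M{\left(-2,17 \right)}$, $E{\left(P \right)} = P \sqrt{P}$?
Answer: $- \frac{37554}{2209} - \frac{14 i \sqrt{14}}{47} \approx -17.0 - 1.1145 i$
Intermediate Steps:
$E{\left(P \right)} = P^{\frac{3}{2}}$
$D{\left(d \right)} = 17 + d^{2} - 14 i d \sqrt{14}$ ($D{\left(d \right)} = \left(d^{2} + \left(-14\right)^{\frac{3}{2}} d\right) + 17 = \left(d^{2} + - 14 i \sqrt{14} d\right) + 17 = \left(d^{2} - 14 i d \sqrt{14}\right) + 17 = 17 + d^{2} - 14 i d \sqrt{14}$)
$- D{\left(\frac{1}{63 - 110} \right)} = - (17 + \left(\frac{1}{63 - 110}\right)^{2} - \frac{14 i \sqrt{14}}{63 - 110}) = - (17 + \left(\frac{1}{-47}\right)^{2} - \frac{14 i \sqrt{14}}{-47}) = - (17 + \left(- \frac{1}{47}\right)^{2} - 14 i \left(- \frac{1}{47}\right) \sqrt{14}) = - (17 + \frac{1}{2209} + \frac{14 i \sqrt{14}}{47}) = - (\frac{37554}{2209} + \frac{14 i \sqrt{14}}{47}) = - \frac{37554}{2209} - \frac{14 i \sqrt{14}}{47}$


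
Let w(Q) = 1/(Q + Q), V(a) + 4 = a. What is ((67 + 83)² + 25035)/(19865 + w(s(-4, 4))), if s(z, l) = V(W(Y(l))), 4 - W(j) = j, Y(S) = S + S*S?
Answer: 1901400/794599 ≈ 2.3929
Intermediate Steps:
Y(S) = S + S²
W(j) = 4 - j
V(a) = -4 + a
s(z, l) = -l*(1 + l) (s(z, l) = -4 + (4 - l*(1 + l)) = -l*(1 + l))
w(Q) = 1/(2*Q)
((67 + 83)² + 25035)/(19865 + w(s(-4, 4))) = ((67 + 83)² + 25035)/(19865 + 1/(2*((-1*4*(1 + 4))))) = (150² + 25035)/(19865 + 1/(2*((-1*4*5)))) = (22500 + 25035)/(19865 + (½)/(-20)) = 47535/(19865 + (½)*(-1/20)) = 47535/(19865 - 1/40) = 47535/(794599/40) = 47535*(40/794599) = 1901400/794599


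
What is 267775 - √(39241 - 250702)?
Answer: 267775 - I*√211461 ≈ 2.6778e+5 - 459.85*I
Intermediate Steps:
267775 - √(39241 - 250702) = 267775 - √(-211461) = 267775 - I*√211461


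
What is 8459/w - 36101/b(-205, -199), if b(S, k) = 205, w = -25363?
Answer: -917363758/5199415 ≈ -176.44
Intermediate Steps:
8459/w - 36101/b(-205, -199) = 8459/(-25363) - 36101/205 = 8459*(-1/25363) - 36101*1/205 = -8459/25363 - 36101/205 = -917363758/5199415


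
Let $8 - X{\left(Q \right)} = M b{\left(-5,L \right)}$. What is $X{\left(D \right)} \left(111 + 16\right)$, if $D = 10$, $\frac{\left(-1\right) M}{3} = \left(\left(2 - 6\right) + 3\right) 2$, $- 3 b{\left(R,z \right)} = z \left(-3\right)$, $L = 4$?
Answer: $-2032$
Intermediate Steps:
$b{\left(R,z \right)} = z$ ($b{\left(R,z \right)} = - \frac{z \left(-3\right)}{3} = - \frac{\left(-3\right) z}{3} = z$)
$M = 6$ ($M = - 3 \left(\left(2 - 6\right) + 3\right) 2 = - 3 \left(-4 + 3\right) 2 = - 3 \left(\left(-1\right) 2\right) = \left(-3\right) \left(-2\right) = 6$)
$X{\left(Q \right)} = -16$ ($X{\left(Q \right)} = 8 - 6 \cdot 4 = 8 - 24 = -16$)
$X{\left(D \right)} \left(111 + 16\right) = - 16 \left(111 + 16\right) = \left(-16\right) 127 = -2032$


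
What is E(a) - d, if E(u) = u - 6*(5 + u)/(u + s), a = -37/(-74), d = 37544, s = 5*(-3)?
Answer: -2177391/58 ≈ -37541.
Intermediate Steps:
s = -15
a = ½ (a = -37*(-1/74) = ½ ≈ 0.50000)
E(u) = u - 6*(5 + u)/(-15 + u) (E(u) = u - 6*(5 + u)/(u - 15) = u - 6*(5 + u)/(-15 + u))
E(a) - d = (-30 + (½)² - 21*½)/(-15 + ½) - 1*37544 = (-30 + ¼ - 21/2)/(-29/2) - 37544 = -2/29*(-161/4) - 37544 = 161/58 - 37544 = -2177391/58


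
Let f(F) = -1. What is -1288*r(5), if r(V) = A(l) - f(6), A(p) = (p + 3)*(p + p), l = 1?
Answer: -11592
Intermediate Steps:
A(p) = 2*p*(3 + p) (A(p) = (3 + p)*(2*p) = 2*p*(3 + p))
r(V) = 9 (r(V) = 2*1*(3 + 1) - 1*(-1) = 2*1*4 + 1 = 8 + 1 = 9)
-1288*r(5) = -1288*9 = -11592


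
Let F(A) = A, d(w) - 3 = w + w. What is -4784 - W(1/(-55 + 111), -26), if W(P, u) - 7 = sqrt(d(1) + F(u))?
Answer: -4791 - I*sqrt(21) ≈ -4791.0 - 4.5826*I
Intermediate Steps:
d(w) = 3 + 2*w (d(w) = 3 + (w + w) = 3 + 2*w)
W(P, u) = 7 + sqrt(5 + u) (W(P, u) = 7 + sqrt((3 + 2*1) + u) = 7 + sqrt((3 + 2) + u) = 7 + sqrt(5 + u))
-4784 - W(1/(-55 + 111), -26) = -4784 - (7 + sqrt(5 - 26)) = -4784 - (7 + sqrt(-21)) = -4784 - (7 + I*sqrt(21)) = -4784 + (-7 - I*sqrt(21)) = -4791 - I*sqrt(21)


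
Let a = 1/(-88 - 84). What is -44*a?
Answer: 11/43 ≈ 0.25581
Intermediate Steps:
a = -1/172 (a = 1/(-172) = -1/172 ≈ -0.0058140)
-44*a = -44*(-1/172) = 11/43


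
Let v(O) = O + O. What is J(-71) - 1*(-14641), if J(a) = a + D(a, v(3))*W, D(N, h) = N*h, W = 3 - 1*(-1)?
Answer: 12866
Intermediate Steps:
W = 4 (W = 3 + 1 = 4)
v(O) = 2*O
J(a) = 25*a (J(a) = a + (a*(2*3))*4 = a + (a*6)*4 = a + (6*a)*4 = a + 24*a = 25*a)
J(-71) - 1*(-14641) = 25*(-71) - 1*(-14641) = -1775 + 14641 = 12866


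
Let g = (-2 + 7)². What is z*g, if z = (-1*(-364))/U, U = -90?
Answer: -910/9 ≈ -101.11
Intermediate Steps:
z = -182/45 (z = -1*(-364)/(-90) = 364*(-1/90) = -182/45 ≈ -4.0444)
g = 25 (g = 5² = 25)
z*g = -182/45*25 = -910/9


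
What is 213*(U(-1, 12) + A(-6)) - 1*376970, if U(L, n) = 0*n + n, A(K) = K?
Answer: -375692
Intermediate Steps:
U(L, n) = n (U(L, n) = 0 + n = n)
213*(U(-1, 12) + A(-6)) - 1*376970 = 213*(12 - 6) - 1*376970 = 213*6 - 376970 = 1278 - 376970 = -375692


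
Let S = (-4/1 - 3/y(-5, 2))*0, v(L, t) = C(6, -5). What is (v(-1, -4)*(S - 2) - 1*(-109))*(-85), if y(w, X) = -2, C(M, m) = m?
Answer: -10115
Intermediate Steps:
v(L, t) = -5
S = 0 (S = (-4/1 - 3/(-2))*0 = (-4*1 - 3*(-½))*0 = (-4 + 3/2)*0 = -5/2*0 = 0)
(v(-1, -4)*(S - 2) - 1*(-109))*(-85) = (-5*(0 - 2) - 1*(-109))*(-85) = (-5*(-2) + 109)*(-85) = (10 + 109)*(-85) = 119*(-85) = -10115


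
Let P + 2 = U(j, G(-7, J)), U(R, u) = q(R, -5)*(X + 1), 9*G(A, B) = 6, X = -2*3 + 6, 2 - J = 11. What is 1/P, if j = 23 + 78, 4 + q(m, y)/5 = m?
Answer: 1/483 ≈ 0.0020704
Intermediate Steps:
q(m, y) = -20 + 5*m
J = -9 (J = 2 - 1*11 = 2 - 11 = -9)
X = 0 (X = -6 + 6 = 0)
G(A, B) = ⅔ (G(A, B) = (⅑)*6 = ⅔)
j = 101
U(R, u) = -20 + 5*R (U(R, u) = (-20 + 5*R)*(0 + 1) = (-20 + 5*R)*1 = -20 + 5*R)
P = 483 (P = -2 + (-20 + 5*101) = -2 + (-20 + 505) = -2 + 485 = 483)
1/P = 1/483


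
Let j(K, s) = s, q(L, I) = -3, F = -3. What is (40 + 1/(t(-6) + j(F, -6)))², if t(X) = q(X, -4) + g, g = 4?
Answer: 39601/25 ≈ 1584.0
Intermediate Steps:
t(X) = 1 (t(X) = -3 + 4 = 1)
(40 + 1/(t(-6) + j(F, -6)))² = (40 + 1/(1 - 6))² = (40 + 1/(-5))² = (40 - ⅕)² = (199/5)² = 39601/25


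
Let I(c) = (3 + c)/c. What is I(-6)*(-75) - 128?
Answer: -331/2 ≈ -165.50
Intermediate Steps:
I(c) = (3 + c)/c
I(-6)*(-75) - 128 = ((3 - 6)/(-6))*(-75) - 128 = -1/6*(-3)*(-75) - 128 = (1/2)*(-75) - 128 = -75/2 - 128 = -331/2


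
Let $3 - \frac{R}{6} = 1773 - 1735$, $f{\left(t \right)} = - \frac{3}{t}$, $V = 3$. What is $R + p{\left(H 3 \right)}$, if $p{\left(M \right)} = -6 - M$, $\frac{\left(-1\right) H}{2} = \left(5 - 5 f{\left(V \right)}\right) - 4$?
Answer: $-180$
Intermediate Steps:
$H = -12$ ($H = - 2 \left(\left(5 - 5 \left(- \frac{3}{3}\right)\right) - 4\right) = - 2 \left(\left(5 - 5 \left(\left(-3\right) \frac{1}{3}\right)\right) - 4\right) = - 2 \left(\left(5 - -5\right) - 4\right) = - 2 \left(\left(5 + 5\right) - 4\right) = - 2 \left(10 - 4\right) = \left(-2\right) 6 = -12$)
$R = -210$ ($R = 18 - 6 \left(1773 - 1735\right) = 18 - 228 = -210$)
$R + p{\left(H 3 \right)} = -210 - \left(6 - 36\right) = -210 - -30 = -210 + \left(-6 + 36\right) = -210 + 30 = -180$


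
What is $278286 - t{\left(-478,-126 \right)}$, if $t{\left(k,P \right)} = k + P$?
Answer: $278890$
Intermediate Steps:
$t{\left(k,P \right)} = P + k$
$278286 - t{\left(-478,-126 \right)} = 278286 - \left(-126 - 478\right) = 278286 - -604 = 278286 + 604 = 278890$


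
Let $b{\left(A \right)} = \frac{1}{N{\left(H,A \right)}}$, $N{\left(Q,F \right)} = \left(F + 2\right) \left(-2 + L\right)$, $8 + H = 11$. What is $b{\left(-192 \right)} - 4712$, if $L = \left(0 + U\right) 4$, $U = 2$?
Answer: $- \frac{5371681}{1140} \approx -4712.0$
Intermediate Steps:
$L = 8$ ($L = \left(0 + 2\right) 4 = 2 \cdot 4 = 8$)
$H = 3$ ($H = -8 + 11 = 3$)
$N{\left(Q,F \right)} = 12 + 6 F$ ($N{\left(Q,F \right)} = \left(F + 2\right) \left(-2 + 8\right) = \left(2 + F\right) 6 = 12 + 6 F$)
$b{\left(A \right)} = \frac{1}{12 + 6 A}$
$b{\left(-192 \right)} - 4712 = \frac{1}{6 \left(2 - 192\right)} - 4712 = \frac{1}{6 \left(-190\right)} - 4712 = \frac{1}{6} \left(- \frac{1}{190}\right) - 4712 = - \frac{1}{1140} - 4712 = - \frac{5371681}{1140}$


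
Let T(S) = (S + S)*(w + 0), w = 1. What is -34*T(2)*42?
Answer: -5712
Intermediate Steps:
T(S) = 2*S (T(S) = (S + S)*(1 + 0) = (2*S)*1 = 2*S)
-34*T(2)*42 = -68*2*42 = -34*4*42 = -136*42 = -5712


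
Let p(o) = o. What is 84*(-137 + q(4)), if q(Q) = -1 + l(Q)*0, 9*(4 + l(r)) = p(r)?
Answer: -11592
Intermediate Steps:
l(r) = -4 + r/9
q(Q) = -1 (q(Q) = -1 + (-4 + Q/9)*0 = -1 + 0 = -1)
84*(-137 + q(4)) = 84*(-137 - 1) = 84*(-138) = -11592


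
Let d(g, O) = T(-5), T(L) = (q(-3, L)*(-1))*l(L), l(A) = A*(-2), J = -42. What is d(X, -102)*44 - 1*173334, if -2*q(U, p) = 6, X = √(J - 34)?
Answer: -172014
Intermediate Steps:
X = 2*I*√19 (X = √(-42 - 34) = √(-76) = 2*I*√19 ≈ 8.7178*I)
l(A) = -2*A
q(U, p) = -3 (q(U, p) = -½*6 = -3)
T(L) = -6*L (T(L) = (-3*(-1))*(-2*L) = 3*(-2*L) = -6*L)
d(g, O) = 30 (d(g, O) = -6*(-5) = 30)
d(X, -102)*44 - 1*173334 = 30*44 - 1*173334 = 1320 - 173334 = -172014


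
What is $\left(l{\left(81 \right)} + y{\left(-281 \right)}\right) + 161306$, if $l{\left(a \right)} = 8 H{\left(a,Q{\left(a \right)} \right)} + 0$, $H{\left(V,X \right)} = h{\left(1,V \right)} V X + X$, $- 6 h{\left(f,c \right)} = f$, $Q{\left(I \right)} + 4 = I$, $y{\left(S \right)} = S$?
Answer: $153325$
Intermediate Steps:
$Q{\left(I \right)} = -4 + I$
$h{\left(f,c \right)} = - \frac{f}{6}$
$H{\left(V,X \right)} = X - \frac{V X}{6}$ ($H{\left(V,X \right)} = \left(- \frac{1}{6}\right) 1 V X + X = - \frac{V}{6} X + X = - \frac{V X}{6} + X = X - \frac{V X}{6}$)
$l{\left(a \right)} = \frac{4 \left(-4 + a\right) \left(6 - a\right)}{3}$ ($l{\left(a \right)} = 8 \frac{\left(-4 + a\right) \left(6 - a\right)}{6} + 0 = \frac{4 \left(-4 + a\right) \left(6 - a\right)}{3} + 0 = \frac{4 \left(-4 + a\right) \left(6 - a\right)}{3}$)
$\left(l{\left(81 \right)} + y{\left(-281 \right)}\right) + 161306 = \left(- \frac{4 \left(-6 + 81\right) \left(-4 + 81\right)}{3} - 281\right) + 161306 = \left(\left(- \frac{4}{3}\right) 75 \cdot 77 - 281\right) + 161306 = \left(-7700 - 281\right) + 161306 = -7981 + 161306 = 153325$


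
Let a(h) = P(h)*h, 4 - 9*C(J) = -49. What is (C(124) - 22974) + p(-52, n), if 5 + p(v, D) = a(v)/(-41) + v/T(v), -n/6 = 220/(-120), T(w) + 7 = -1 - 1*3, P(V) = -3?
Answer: -93244114/4059 ≈ -22972.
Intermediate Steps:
C(J) = 53/9 (C(J) = 4/9 - ⅑*(-49) = 4/9 + 49/9 = 53/9)
a(h) = -3*h
T(w) = -11 (T(w) = -7 + (-1 - 1*3) = -7 + (-1 - 3) = -7 - 4 = -11)
n = 11 (n = -1320/(-120) = -1320*(-1)/120 = -6*(-11/6) = 11)
p(v, D) = -5 - 8*v/451 (p(v, D) = -5 + (-3*v/(-41) + v/(-11)) = -5 + (-3*v*(-1/41) + v*(-1/11)) = -5 + (3*v/41 - v/11) = -5 - 8*v/451)
(C(124) - 22974) + p(-52, n) = (53/9 - 22974) + (-5 - 8/451*(-52)) = -206713/9 + (-5 + 416/451) = -206713/9 - 1839/451 = -93244114/4059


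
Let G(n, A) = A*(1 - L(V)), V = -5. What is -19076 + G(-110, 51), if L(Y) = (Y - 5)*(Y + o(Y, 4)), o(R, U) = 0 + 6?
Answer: -18515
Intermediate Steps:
o(R, U) = 6
L(Y) = (-5 + Y)*(6 + Y) (L(Y) = (Y - 5)*(Y + 6) = (-5 + Y)*(6 + Y))
G(n, A) = 11*A (G(n, A) = A*(1 - (-30 - 5 + (-5)**2)) = A*(1 - (-30 - 5 + 25)) = A*(1 - 1*(-10)) = A*(1 + 10) = A*11 = 11*A)
-19076 + G(-110, 51) = -19076 + 11*51 = -19076 + 561 = -18515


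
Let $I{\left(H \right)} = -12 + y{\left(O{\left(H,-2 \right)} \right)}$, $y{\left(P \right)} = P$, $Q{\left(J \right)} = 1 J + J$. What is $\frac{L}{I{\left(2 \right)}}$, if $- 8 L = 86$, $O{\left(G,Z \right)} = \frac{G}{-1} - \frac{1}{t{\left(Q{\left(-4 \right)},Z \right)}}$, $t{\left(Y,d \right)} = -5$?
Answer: $\frac{215}{276} \approx 0.77899$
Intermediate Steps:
$Q{\left(J \right)} = 2 J$ ($Q{\left(J \right)} = J + J = 2 J$)
$O{\left(G,Z \right)} = \frac{1}{5} - G$ ($O{\left(G,Z \right)} = \frac{G}{-1} - \frac{1}{-5} = G \left(-1\right) - - \frac{1}{5} = - G + \frac{1}{5} = \frac{1}{5} - G$)
$L = - \frac{43}{4}$ ($L = \left(- \frac{1}{8}\right) 86 = - \frac{43}{4} \approx -10.75$)
$I{\left(H \right)} = - \frac{59}{5} - H$ ($I{\left(H \right)} = -12 - \left(- \frac{1}{5} + H\right) = - \frac{59}{5} - H$)
$\frac{L}{I{\left(2 \right)}} = - \frac{43}{4 \left(- \frac{59}{5} - 2\right)} = - \frac{43}{4 \left(- \frac{69}{5}\right)} = \left(- \frac{43}{4}\right) \left(- \frac{5}{69}\right) = \frac{215}{276}$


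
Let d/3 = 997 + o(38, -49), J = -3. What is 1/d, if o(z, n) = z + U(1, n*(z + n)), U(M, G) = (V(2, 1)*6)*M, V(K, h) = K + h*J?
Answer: 1/3087 ≈ 0.00032394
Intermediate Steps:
V(K, h) = K - 3*h (V(K, h) = K + h*(-3) = K - 3*h)
U(M, G) = -6*M (U(M, G) = ((2 - 3*1)*6)*M = ((2 - 3)*6)*M = (-1*6)*M = -6*M)
o(z, n) = -6 + z (o(z, n) = z - 6*1 = z - 6 = -6 + z)
d = 3087 (d = 3*(997 + (-6 + 38)) = 3*(997 + 32) = 3*1029 = 3087)
1/d = 1/3087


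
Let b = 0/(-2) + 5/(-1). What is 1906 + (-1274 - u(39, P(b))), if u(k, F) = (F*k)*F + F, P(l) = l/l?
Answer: 592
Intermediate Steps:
b = -5 (b = 0*(-½) + 5*(-1) = 0 - 5 = -5)
P(l) = 1
u(k, F) = F + k*F² (u(k, F) = k*F² + F = F + k*F²)
1906 + (-1274 - u(39, P(b))) = 1906 + (-1274 - (1 + 1*39)) = 1906 + (-1274 - (1 + 39)) = 1906 + (-1274 - 40) = 1906 - 1314 = 592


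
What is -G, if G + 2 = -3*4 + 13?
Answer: 1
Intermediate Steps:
G = -1 (G = -2 + (-3*4 + 13) = -2 + (-12 + 13) = -2 + 1 = -1)
-G = -1*(-1) = 1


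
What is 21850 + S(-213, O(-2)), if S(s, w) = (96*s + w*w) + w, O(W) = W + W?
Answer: 1414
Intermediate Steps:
O(W) = 2*W
S(s, w) = w + w**2 + 96*s (S(s, w) = (96*s + w**2) + w = (w**2 + 96*s) + w = w + w**2 + 96*s)
21850 + S(-213, O(-2)) = 21850 + (2*(-2) + (2*(-2))**2 + 96*(-213)) = 21850 + (-4 + (-4)**2 - 20448) = 21850 + (-4 + 16 - 20448) = 21850 - 20436 = 1414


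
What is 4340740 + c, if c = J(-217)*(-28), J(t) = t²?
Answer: 3022248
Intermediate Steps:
c = -1318492 (c = (-217)²*(-28) = 47089*(-28) = -1318492)
4340740 + c = 4340740 - 1318492 = 3022248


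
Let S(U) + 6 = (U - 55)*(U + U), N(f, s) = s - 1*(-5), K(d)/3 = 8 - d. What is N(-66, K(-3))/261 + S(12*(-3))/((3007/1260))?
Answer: 2152831826/784827 ≈ 2743.1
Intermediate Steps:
K(d) = 24 - 3*d (K(d) = 3*(8 - d) = 24 - 3*d)
N(f, s) = 5 + s (N(f, s) = s + 5 = 5 + s)
S(U) = -6 + 2*U*(-55 + U) (S(U) = -6 + (U - 55)*(U + U) = -6 + (-55 + U)*(2*U) = -6 + 2*U*(-55 + U))
N(-66, K(-3))/261 + S(12*(-3))/((3007/1260)) = (5 + (24 - 3*(-3)))/261 + (-6 - 1320*(-3) + 2*(12*(-3))²)/((3007/1260)) = (5 + (24 + 9))*(1/261) + (-6 - 110*(-36) + 2*(-36)²)/((3007*(1/1260))) = (5 + 33)*(1/261) + (-6 + 3960 + 2*1296)/(3007/1260) = 38*(1/261) + (-6 + 3960 + 2592)*(1260/3007) = 38/261 + 6546*(1260/3007) = 38/261 + 8247960/3007 = 2152831826/784827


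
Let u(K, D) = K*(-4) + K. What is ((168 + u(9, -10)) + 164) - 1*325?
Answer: -20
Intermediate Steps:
u(K, D) = -3*K (u(K, D) = -4*K + K = -3*K)
((168 + u(9, -10)) + 164) - 1*325 = ((168 - 3*9) + 164) - 1*325 = ((168 - 27) + 164) - 325 = (141 + 164) - 325 = 305 - 325 = -20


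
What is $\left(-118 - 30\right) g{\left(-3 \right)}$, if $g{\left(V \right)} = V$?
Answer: $444$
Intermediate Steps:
$\left(-118 - 30\right) g{\left(-3 \right)} = \left(-118 - 30\right) \left(-3\right) = \left(-148\right) \left(-3\right) = 444$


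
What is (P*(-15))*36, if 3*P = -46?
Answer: 8280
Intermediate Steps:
P = -46/3 (P = (⅓)*(-46) = -46/3 ≈ -15.333)
(P*(-15))*36 = -46/3*(-15)*36 = 230*36 = 8280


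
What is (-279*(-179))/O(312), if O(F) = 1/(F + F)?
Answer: 31163184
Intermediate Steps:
O(F) = 1/(2*F)
(-279*(-179))/O(312) = (-279*(-179))/(((1/2)/312)) = 49941/(((1/2)*(1/312))) = 49941/(1/624) = 49941*624 = 31163184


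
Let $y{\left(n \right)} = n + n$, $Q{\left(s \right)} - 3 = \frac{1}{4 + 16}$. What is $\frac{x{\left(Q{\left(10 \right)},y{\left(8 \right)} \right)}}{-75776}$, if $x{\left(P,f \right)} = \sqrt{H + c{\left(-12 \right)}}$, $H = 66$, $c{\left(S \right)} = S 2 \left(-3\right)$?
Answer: $- \frac{\sqrt{138}}{75776} \approx -0.00015503$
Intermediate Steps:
$Q{\left(s \right)} = \frac{61}{20}$ ($Q{\left(s \right)} = 3 + \frac{1}{4 + 16} = 3 + \frac{1}{20} = \frac{61}{20}$)
$c{\left(S \right)} = - 6 S$ ($c{\left(S \right)} = 2 S \left(-3\right) = - 6 S$)
$y{\left(n \right)} = 2 n$
$x{\left(P,f \right)} = \sqrt{138}$ ($x{\left(P,f \right)} = \sqrt{66 - -72} = \sqrt{66 + 72} = \sqrt{138}$)
$\frac{x{\left(Q{\left(10 \right)},y{\left(8 \right)} \right)}}{-75776} = \frac{\sqrt{138}}{-75776} = \sqrt{138} \left(- \frac{1}{75776}\right) = - \frac{\sqrt{138}}{75776}$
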